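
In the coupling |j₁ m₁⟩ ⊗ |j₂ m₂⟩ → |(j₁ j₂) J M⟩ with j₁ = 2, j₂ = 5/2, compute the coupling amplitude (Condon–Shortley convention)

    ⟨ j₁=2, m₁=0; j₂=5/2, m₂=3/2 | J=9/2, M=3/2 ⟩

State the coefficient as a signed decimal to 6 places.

+0.597614

triangle: 0!·4!·5!/10! = 2880/3628800
(j±m)!: 2!·2!·4!·1!·6!·3! = 414720
prefactor² = (2J+1)·Δ·N² = 23040/7
  k=0: +1/(0!·0!·2!·4!·2!·1!) = 1/96
Σ = 1/96  ⇒  CG² = 23040/7·1/96² = 5/14
CG = +√(5/14) = +0.597614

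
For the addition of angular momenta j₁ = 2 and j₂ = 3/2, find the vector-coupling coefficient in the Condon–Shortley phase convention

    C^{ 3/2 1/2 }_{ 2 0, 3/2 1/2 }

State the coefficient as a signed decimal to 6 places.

√[4·2!2!1!/6! · 2!2!2!1!2!1!] = √(16/45)
  +(−1)^1/∏(1,1,1,1,1,0)! = -1  (running -1)
  +(−1)^2/∏(2,0,0,0,2,1)! = 1/4  (running -3/4)
⟨..|..⟩ = √(16/45)·(-3/4) = -0.447214

-0.447214  (= −√(1/5))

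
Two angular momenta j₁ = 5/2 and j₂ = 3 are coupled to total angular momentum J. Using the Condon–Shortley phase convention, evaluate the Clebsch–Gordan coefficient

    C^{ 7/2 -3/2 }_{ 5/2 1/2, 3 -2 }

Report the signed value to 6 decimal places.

+√(2/21) ≈ +0.308607

j₁+j₂−J=2  J+j₁−j₂=3  J−j₁+j₂=4  j₁+j₂+J+1=10
(j₁±m₁, j₂±m₂, J±M) = (3,2,1,5,2,5)
P² = 1536/7
sum k=0..1:
  [0] +1/24 = 1/24
  [1] −1/48 = -1/48
S = 1/48
C² = P²·S² = 2/21 ; C = +0.308607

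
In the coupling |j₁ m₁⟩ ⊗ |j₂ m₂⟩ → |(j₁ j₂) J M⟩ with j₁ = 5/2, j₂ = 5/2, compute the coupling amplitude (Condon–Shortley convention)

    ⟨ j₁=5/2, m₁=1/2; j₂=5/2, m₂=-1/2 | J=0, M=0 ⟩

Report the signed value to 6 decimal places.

j₁+j₂−J=5  J+j₁−j₂=0  J−j₁+j₂=0  j₁+j₂+J+1=6
(j₁±m₁, j₂±m₂, J±M) = (3,2,2,3,0,0)
P² = 24
sum k=2..2:
  [2] +1/12 = 1/12
S = 1/12
C² = P²·S² = 1/6 ; C = +0.408248

+√(1/6) = +0.408248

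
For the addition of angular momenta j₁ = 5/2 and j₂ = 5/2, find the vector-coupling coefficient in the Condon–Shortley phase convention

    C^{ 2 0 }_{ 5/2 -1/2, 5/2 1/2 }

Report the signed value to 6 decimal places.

triangle: 3!·2!·2!/8! = 24/40320
(j±m)!: 2!·3!·3!·2!·2!·2! = 576
prefactor² = (2J+1)·Δ·N² = 12/7
  k=1: −1/(1!·2!·2!·2!·0!·0!) = -1/8
  k=2: +1/(2!·1!·1!·1!·1!·1!) = 1/2
  k=3: −1/(3!·0!·0!·0!·2!·2!) = -1/24
Σ = 1/3  ⇒  CG² = 12/7·1/3² = 4/21
CG = +√(4/21) = +0.436436

+0.436436  (= +√(4/21))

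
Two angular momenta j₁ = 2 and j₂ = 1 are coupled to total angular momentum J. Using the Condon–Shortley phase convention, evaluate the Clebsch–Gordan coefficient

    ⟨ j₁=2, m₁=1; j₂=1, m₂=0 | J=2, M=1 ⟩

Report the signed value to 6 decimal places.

+0.408248  (= +√(1/6))

√[5·1!3!1!/6! · 3!1!1!1!3!1!] = √(3/2)
  +(−1)^0/∏(0,1,1,1,2,0)! = 1/2  (running 1/2)
  +(−1)^1/∏(1,0,0,0,3,1)! = -1/6  (running 1/3)
⟨..|..⟩ = √(3/2)·(1/3) = +0.408248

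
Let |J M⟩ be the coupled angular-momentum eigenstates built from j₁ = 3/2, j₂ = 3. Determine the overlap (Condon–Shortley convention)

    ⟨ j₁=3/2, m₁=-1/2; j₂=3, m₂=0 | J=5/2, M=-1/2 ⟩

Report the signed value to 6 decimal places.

-0.414039

j₁+j₂−J=2  J+j₁−j₂=1  J−j₁+j₂=4  j₁+j₂+J+1=8
(j₁±m₁, j₂±m₂, J±M) = (1,2,3,3,2,3)
P² = 216/35
sum k=1..2:
  [1] −1/4 = -1/4
  [2] +1/12 = 1/12
S = -1/6
C² = P²·S² = 6/35 ; C = -0.414039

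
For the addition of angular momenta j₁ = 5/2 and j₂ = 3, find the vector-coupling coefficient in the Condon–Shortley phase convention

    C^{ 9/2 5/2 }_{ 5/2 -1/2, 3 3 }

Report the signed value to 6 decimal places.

-0.522233

j₁+j₂−J=1  J+j₁−j₂=4  J−j₁+j₂=5  j₁+j₂+J+1=11
(j₁±m₁, j₂±m₂, J±M) = (2,3,6,0,7,2)
P² = 691200/11
sum k=1..1:
  [1] −1/480 = -1/480
S = -1/480
C² = P²·S² = 3/11 ; C = -0.522233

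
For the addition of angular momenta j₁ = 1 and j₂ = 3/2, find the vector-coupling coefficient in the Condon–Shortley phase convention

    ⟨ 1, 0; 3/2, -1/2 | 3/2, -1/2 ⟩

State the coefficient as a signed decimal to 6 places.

+√(1/15) = +0.258199

triangle: 1!×1!×2!/5! = 2/120
(j±m)!: 1!×1!×1!×2!×1!×2! = 4
prefactor² = (2J+1)×Δ×N² = 4/15
  k=0: +1/(0!×1!×1!×1!×0!×1!) = 1
  k=1: −1/(1!×0!×0!×0!×1!×2!) = -1/2
Σ = 1/2  ⇒  CG² = 4/15×1/2² = 1/15
CG = +√(1/15) = +0.258199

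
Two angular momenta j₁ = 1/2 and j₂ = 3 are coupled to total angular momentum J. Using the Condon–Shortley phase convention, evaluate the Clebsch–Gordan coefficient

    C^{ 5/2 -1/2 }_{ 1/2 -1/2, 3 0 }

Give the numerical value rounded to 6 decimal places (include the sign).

−√(3/7) = -0.654654

triangle: 1!×0!×5!/7! = 120/5040
(j±m)!: 0!×1!×3!×3!×2!×3! = 432
prefactor² = (2J+1)×Δ×N² = 432/7
  k=1: −1/(1!×0!×0!×2!×0!×3!) = -1/12
Σ = -1/12  ⇒  CG² = 432/7×(-1/12)² = 3/7
CG = −√(3/7) = -0.654654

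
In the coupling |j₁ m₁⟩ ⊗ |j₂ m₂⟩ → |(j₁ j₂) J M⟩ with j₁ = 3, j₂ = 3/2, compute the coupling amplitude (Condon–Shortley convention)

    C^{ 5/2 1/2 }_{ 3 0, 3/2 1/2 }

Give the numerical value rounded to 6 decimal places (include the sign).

−√(6/35) = -0.414039

triangle: 2!×4!×1!/8! = 48/40320
(j±m)!: 3!×3!×2!×1!×3!×2! = 864
prefactor² = (2J+1)×Δ×N² = 216/35
  k=1: −1/(1!×1!×2!×1!×2!×0!) = -1/4
  k=2: +1/(2!×0!×1!×0!×3!×1!) = 1/12
Σ = -1/6  ⇒  CG² = 216/35×(-1/6)² = 6/35
CG = −√(6/35) = -0.414039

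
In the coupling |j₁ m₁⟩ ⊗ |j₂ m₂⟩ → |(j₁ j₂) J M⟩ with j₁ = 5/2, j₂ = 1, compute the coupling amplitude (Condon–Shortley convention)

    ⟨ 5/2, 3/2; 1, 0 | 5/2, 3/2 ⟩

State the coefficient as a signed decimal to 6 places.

√[6·1!4!1!/7! · 4!1!1!1!4!1!] = √(576/35)
  +(−1)^0/∏(0,1,1,1,3,0)! = 1/6  (running 1/6)
  +(−1)^1/∏(1,0,0,0,4,1)! = -1/24  (running 1/8)
⟨..|..⟩ = √(576/35)·(1/8) = +0.507093

+√(9/35) = +0.507093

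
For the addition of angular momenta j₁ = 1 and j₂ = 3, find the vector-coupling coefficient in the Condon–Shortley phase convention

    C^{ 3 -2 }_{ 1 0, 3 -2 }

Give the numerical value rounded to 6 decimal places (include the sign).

triangle: 1!·1!·5!/8! = 120/40320
(j±m)!: 1!·1!·1!·5!·1!·5! = 14400
prefactor² = (2J+1)·Δ·N² = 300
  k=0: +1/(0!·1!·1!·1!·0!·4!) = 1/24
  k=1: −1/(1!·0!·0!·0!·1!·5!) = -1/120
Σ = 1/30  ⇒  CG² = 300·1/30² = 1/3
CG = +√(1/3) = +0.577350

+√(1/3) = +0.577350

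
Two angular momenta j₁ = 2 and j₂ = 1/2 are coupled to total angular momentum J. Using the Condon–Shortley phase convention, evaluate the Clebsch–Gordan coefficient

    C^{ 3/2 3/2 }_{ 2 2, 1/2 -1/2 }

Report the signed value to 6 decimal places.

√[4·1!3!0!/5! · 4!0!0!1!3!0!] = √(144/5)
  +(−1)^0/∏(0,1,0,0,3,0)! = 1/6  (running 1/6)
⟨..|..⟩ = √(144/5)·(1/6) = +0.894427

+√(4/5) ≈ +0.894427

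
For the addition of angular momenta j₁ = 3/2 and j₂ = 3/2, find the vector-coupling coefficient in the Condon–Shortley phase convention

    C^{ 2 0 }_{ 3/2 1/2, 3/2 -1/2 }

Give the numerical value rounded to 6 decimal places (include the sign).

+√(1/4) = +0.500000

j₁+j₂−J=1  J+j₁−j₂=2  J−j₁+j₂=2  j₁+j₂+J+1=6
(j₁±m₁, j₂±m₂, J±M) = (2,1,1,2,2,2)
P² = 4/9
sum k=0..1:
  [0] +1/1 = 1
  [1] −1/4 = -1/4
S = 3/4
C² = P²·S² = 1/4 ; C = +0.500000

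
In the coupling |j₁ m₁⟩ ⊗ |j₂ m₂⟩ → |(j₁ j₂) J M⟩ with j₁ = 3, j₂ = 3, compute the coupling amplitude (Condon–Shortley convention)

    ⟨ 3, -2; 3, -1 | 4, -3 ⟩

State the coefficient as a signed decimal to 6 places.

√[9·2!4!4!/11! · 1!5!2!4!1!7!] = √(82944/11)
  +(−1)^1/∏(1,1,4,1,0,3)! = -1/144  (running -1/144)
  +(−1)^2/∏(2,0,3,0,1,4)! = 1/288  (running -1/288)
⟨..|..⟩ = √(82944/11)·(-1/288) = -0.301511

−√(1/11) ≈ -0.301511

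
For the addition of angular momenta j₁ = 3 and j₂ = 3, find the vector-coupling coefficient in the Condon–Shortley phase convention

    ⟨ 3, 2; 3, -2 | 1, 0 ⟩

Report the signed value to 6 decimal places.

triangle: 5!×1!×1!/8! = 120/40320
(j±m)!: 5!×1!×1!×5!×1!×1! = 14400
prefactor² = (2J+1)×Δ×N² = 900/7
  k=0: +1/(0!×5!×1!×1!×0!×0!) = 1/120
  k=1: −1/(1!×4!×0!×0!×1!×1!) = -1/24
Σ = -1/30  ⇒  CG² = 900/7×(-1/30)² = 1/7
CG = −√(1/7) = -0.377964

-0.377964  (= −√(1/7))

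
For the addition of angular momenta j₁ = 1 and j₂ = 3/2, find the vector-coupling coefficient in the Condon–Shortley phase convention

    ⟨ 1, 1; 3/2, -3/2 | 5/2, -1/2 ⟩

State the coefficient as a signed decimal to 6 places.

+√(1/10) = +0.316228

triangle: 0!*2!*3!/6! = 12/720
(j±m)!: 2!*0!*0!*3!*2!*3! = 144
prefactor² = (2J+1)*Δ*N² = 72/5
  k=0: +1/(0!*0!*0!*0!*2!*3!) = 1/12
Σ = 1/12  ⇒  CG² = 72/5*1/12² = 1/10
CG = +√(1/10) = +0.316228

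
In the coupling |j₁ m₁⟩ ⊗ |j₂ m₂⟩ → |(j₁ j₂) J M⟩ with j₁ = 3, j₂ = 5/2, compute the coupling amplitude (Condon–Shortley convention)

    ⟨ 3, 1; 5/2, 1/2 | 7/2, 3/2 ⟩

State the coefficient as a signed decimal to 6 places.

j₁+j₂−J=2  J+j₁−j₂=4  J−j₁+j₂=3  j₁+j₂+J+1=10
(j₁±m₁, j₂±m₂, J±M) = (4,2,3,2,5,2)
P² = 3072/35
sum k=0..2:
  [0] +1/48 = 1/48
  [1] −1/12 = -1/12
  [2] +1/96 = 1/96
S = -5/96
C² = P²·S² = 5/21 ; C = -0.487950

-0.487950  (= −√(5/21))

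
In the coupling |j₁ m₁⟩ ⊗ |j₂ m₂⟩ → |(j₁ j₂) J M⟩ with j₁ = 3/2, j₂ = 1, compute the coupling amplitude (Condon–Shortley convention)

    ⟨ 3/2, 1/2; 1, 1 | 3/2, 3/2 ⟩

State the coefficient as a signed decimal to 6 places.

−√(2/5) = -0.632456

j₁+j₂−J=1  J+j₁−j₂=2  J−j₁+j₂=1  j₁+j₂+J+1=5
(j₁±m₁, j₂±m₂, J±M) = (2,1,2,0,3,0)
P² = 8/5
sum k=1..1:
  [1] −1/2 = -1/2
S = -1/2
C² = P²·S² = 2/5 ; C = -0.632456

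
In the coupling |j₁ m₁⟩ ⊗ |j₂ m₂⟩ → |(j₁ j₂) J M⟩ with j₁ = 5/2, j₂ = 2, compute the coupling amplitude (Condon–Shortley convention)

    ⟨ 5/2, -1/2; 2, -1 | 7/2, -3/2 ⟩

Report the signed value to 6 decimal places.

+√(2/21) = +0.308607

j₁+j₂−J=1  J+j₁−j₂=4  J−j₁+j₂=3  j₁+j₂+J+1=9
(j₁±m₁, j₂±m₂, J±M) = (2,3,1,3,2,5)
P² = 384/7
sum k=0..1:
  [0] +1/12 = 1/12
  [1] −1/24 = -1/24
S = 1/24
C² = P²·S² = 2/21 ; C = +0.308607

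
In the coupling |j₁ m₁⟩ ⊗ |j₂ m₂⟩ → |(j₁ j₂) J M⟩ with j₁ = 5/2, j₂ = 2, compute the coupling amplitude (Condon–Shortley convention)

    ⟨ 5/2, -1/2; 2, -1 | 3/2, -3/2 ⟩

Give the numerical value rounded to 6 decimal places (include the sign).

triangle: 3!·2!·1!/7! = 12/5040
(j±m)!: 2!·3!·1!·3!·0!·3! = 432
prefactor² = (2J+1)·Δ·N² = 144/35
  k=1: −1/(1!·2!·2!·0!·0!·1!) = -1/4
Σ = -1/4  ⇒  CG² = 144/35·(-1/4)² = 9/35
CG = −√(9/35) = -0.507093

-0.507093  (= −√(9/35))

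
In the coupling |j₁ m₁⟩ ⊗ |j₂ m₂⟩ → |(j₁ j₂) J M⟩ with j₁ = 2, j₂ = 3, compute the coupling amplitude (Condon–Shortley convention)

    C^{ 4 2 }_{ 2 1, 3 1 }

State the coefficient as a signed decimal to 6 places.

+0.188982

triangle: 1!·3!·5!/10! = 720/3628800
(j±m)!: 3!·1!·4!·2!·6!·2! = 414720
prefactor² = (2J+1)·Δ·N² = 5184/7
  k=0: +1/(0!·1!·1!·4!·2!·1!) = 1/48
  k=1: −1/(1!·0!·0!·3!·3!·2!) = -1/72
Σ = 1/144  ⇒  CG² = 5184/7·1/144² = 1/28
CG = +√(1/28) = +0.188982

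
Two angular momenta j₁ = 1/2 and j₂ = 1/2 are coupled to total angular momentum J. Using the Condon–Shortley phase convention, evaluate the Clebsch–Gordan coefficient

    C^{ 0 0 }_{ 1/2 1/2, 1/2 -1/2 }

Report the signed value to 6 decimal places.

+√(1/2) ≈ +0.707107

j₁+j₂−J=1  J+j₁−j₂=0  J−j₁+j₂=0  j₁+j₂+J+1=2
(j₁±m₁, j₂±m₂, J±M) = (1,0,0,1,0,0)
P² = 1/2
sum k=0..0:
  [0] +1/1 = 1
S = 1
C² = P²·S² = 1/2 ; C = +0.707107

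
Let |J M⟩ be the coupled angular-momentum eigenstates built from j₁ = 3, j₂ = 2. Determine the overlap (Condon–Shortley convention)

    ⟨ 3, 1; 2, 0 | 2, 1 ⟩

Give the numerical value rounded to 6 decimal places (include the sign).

j₁+j₂−J=3  J+j₁−j₂=3  J−j₁+j₂=1  j₁+j₂+J+1=8
(j₁±m₁, j₂±m₂, J±M) = (4,2,2,2,3,1)
P² = 36/7
sum k=1..2:
  [1] −1/4 = -1/4
  [2] +1/12 = 1/12
S = -1/6
C² = P²·S² = 1/7 ; C = -0.377964

−√(1/7) = -0.377964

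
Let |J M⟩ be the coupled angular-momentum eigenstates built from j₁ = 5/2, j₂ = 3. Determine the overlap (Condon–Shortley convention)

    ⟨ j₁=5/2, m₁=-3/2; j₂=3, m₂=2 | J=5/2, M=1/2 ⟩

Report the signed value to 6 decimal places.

-0.267261

√[6·3!2!3!/9! · 1!4!5!1!3!2!] = √(288/7)
  +(−1)^2/∏(2,1,2,3,0,0)! = 1/24  (running 1/24)
  +(−1)^3/∏(3,0,1,2,1,1)! = -1/12  (running -1/24)
⟨..|..⟩ = √(288/7)·(-1/24) = -0.267261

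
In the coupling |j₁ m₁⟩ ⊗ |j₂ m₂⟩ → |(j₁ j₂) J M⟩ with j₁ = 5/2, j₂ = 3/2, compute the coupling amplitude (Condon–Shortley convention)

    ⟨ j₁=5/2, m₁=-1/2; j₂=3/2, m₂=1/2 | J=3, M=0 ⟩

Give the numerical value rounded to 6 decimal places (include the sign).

j₁+j₂−J=1  J+j₁−j₂=4  J−j₁+j₂=2  j₁+j₂+J+1=8
(j₁±m₁, j₂±m₂, J±M) = (2,3,2,1,3,3)
P² = 36/5
sum k=0..1:
  [0] +1/12 = 1/12
  [1] −1/4 = -1/4
S = -1/6
C² = P²·S² = 1/5 ; C = -0.447214

-0.447214  (= −√(1/5))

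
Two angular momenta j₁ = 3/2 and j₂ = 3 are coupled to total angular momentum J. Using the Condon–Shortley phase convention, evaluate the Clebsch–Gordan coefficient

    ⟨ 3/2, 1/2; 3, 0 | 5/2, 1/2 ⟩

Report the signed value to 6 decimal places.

−√(6/35) ≈ -0.414039

j₁+j₂−J=2  J+j₁−j₂=1  J−j₁+j₂=4  j₁+j₂+J+1=8
(j₁±m₁, j₂±m₂, J±M) = (2,1,3,3,3,2)
P² = 216/35
sum k=0..1:
  [0] +1/12 = 1/12
  [1] −1/4 = -1/4
S = -1/6
C² = P²·S² = 6/35 ; C = -0.414039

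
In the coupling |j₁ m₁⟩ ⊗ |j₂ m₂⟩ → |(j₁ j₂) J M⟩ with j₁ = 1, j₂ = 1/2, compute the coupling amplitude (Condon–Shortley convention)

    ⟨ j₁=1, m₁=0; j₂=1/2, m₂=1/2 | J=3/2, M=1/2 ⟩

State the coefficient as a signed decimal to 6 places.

+√(2/3) = +0.816497

j₁+j₂−J=0  J+j₁−j₂=2  J−j₁+j₂=1  j₁+j₂+J+1=4
(j₁±m₁, j₂±m₂, J±M) = (1,1,1,0,2,1)
P² = 2/3
sum k=0..0:
  [0] +1/1 = 1
S = 1
C² = P²·S² = 2/3 ; C = +0.816497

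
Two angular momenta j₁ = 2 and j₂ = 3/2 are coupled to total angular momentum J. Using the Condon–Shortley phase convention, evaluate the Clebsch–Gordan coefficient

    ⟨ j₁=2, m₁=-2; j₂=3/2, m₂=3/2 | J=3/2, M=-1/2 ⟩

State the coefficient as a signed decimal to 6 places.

triangle: 2!·2!·1!/6! = 4/720
(j±m)!: 0!·4!·3!·0!·1!·2! = 288
prefactor² = (2J+1)·Δ·N² = 32/5
  k=2: +1/(2!·0!·2!·1!·0!·0!) = 1/4
Σ = 1/4  ⇒  CG² = 32/5·1/4² = 2/5
CG = +√(2/5) = +0.632456

+0.632456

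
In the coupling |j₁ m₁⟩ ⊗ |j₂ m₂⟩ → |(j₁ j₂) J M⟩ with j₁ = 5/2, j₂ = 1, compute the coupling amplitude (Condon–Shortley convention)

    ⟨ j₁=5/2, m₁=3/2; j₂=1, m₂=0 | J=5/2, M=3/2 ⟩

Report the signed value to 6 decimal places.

√[6·1!4!1!/7! · 4!1!1!1!4!1!] = √(576/35)
  +(−1)^0/∏(0,1,1,1,3,0)! = 1/6  (running 1/6)
  +(−1)^1/∏(1,0,0,0,4,1)! = -1/24  (running 1/8)
⟨..|..⟩ = √(576/35)·(1/8) = +0.507093

+0.507093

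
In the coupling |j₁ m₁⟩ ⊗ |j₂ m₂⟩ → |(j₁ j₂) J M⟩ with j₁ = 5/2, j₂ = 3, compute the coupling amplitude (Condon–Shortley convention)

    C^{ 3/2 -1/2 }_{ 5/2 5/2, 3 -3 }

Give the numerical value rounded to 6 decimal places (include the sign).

j₁+j₂−J=4  J+j₁−j₂=1  J−j₁+j₂=2  j₁+j₂+J+1=8
(j₁±m₁, j₂±m₂, J±M) = (5,0,0,6,1,2)
P² = 5760/7
sum k=0..0:
  [0] +1/48 = 1/48
S = 1/48
C² = P²·S² = 5/14 ; C = +0.597614

+√(5/14) = +0.597614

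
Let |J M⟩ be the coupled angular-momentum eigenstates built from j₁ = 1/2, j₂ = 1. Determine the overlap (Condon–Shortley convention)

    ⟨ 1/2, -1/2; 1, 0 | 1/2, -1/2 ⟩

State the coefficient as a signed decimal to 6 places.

−√(1/3) = -0.577350

triangle: 1!*0!*1!/3! = 1/6
(j±m)!: 0!*1!*1!*1!*0!*1! = 1
prefactor² = (2J+1)*Δ*N² = 1/3
  k=1: −1/(1!*0!*0!*0!*0!*1!) = -1
Σ = -1  ⇒  CG² = 1/3*(-1)² = 1/3
CG = −√(1/3) = -0.577350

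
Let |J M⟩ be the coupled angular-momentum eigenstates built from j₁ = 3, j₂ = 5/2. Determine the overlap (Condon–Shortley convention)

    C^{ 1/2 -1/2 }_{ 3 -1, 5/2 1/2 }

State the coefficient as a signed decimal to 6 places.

-0.436436

triangle: 5!×1!×0!/7! = 120/5040
(j±m)!: 2!×4!×3!×2!×0!×1! = 576
prefactor² = (2J+1)×Δ×N² = 192/7
  k=3: −1/(3!×2!×1!×0!×0!×0!) = -1/12
Σ = -1/12  ⇒  CG² = 192/7×(-1/12)² = 4/21
CG = −√(4/21) = -0.436436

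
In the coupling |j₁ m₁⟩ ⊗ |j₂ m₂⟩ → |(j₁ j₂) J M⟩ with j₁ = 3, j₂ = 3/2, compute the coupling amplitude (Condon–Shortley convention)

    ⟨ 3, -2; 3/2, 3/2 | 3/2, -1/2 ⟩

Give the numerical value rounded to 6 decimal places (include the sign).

triangle: 3!*3!*0!/7! = 36/5040
(j±m)!: 1!*5!*3!*0!*1!*2! = 1440
prefactor² = (2J+1)*Δ*N² = 288/7
  k=3: −1/(3!*0!*2!*0!*1!*0!) = -1/12
Σ = -1/12  ⇒  CG² = 288/7*(-1/12)² = 2/7
CG = −√(2/7) = -0.534522

-0.534522  (= −√(2/7))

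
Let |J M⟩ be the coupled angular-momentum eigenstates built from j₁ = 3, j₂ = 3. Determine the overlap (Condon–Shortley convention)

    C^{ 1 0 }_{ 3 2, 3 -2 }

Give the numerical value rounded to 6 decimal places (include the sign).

-0.377964  (= −√(1/7))

√[3·5!1!1!/8! · 5!1!1!5!1!1!] = √(900/7)
  +(−1)^0/∏(0,5,1,1,0,0)! = 1/120  (running 1/120)
  +(−1)^1/∏(1,4,0,0,1,1)! = -1/24  (running -1/30)
⟨..|..⟩ = √(900/7)·(-1/30) = -0.377964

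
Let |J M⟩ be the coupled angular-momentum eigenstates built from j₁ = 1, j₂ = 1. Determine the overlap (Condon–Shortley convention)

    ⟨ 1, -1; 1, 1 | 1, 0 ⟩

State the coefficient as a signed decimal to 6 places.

triangle: 1!·1!·1!/4! = 1/24
(j±m)!: 0!·2!·2!·0!·1!·1! = 4
prefactor² = (2J+1)·Δ·N² = 1/2
  k=1: −1/(1!·0!·1!·1!·0!·0!) = -1
Σ = -1  ⇒  CG² = 1/2·(-1)² = 1/2
CG = −√(1/2) = -0.707107

-0.707107  (= −√(1/2))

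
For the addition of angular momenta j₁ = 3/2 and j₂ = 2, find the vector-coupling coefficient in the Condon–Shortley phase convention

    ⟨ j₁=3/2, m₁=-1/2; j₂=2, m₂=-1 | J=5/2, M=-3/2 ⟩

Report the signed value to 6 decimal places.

+0.169031  (= +√(1/35))

√[6·1!2!3!/7! · 1!2!1!3!1!4!] = √(144/35)
  +(−1)^0/∏(0,1,2,1,0,2)! = 1/4  (running 1/4)
  +(−1)^1/∏(1,0,1,0,1,3)! = -1/6  (running 1/12)
⟨..|..⟩ = √(144/35)·(1/12) = +0.169031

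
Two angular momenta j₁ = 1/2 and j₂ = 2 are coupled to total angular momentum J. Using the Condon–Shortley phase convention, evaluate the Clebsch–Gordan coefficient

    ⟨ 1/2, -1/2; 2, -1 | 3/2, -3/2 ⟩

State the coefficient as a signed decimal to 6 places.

√[4·1!0!3!/5! · 0!1!1!3!0!3!] = √(36/5)
  +(−1)^1/∏(1,0,0,0,0,3)! = -1/6  (running -1/6)
⟨..|..⟩ = √(36/5)·(-1/6) = -0.447214

-0.447214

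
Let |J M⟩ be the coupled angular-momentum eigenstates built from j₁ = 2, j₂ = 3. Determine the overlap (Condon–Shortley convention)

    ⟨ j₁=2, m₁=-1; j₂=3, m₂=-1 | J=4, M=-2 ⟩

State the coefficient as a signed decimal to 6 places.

−√(1/28) ≈ -0.188982

j₁+j₂−J=1  J+j₁−j₂=3  J−j₁+j₂=5  j₁+j₂+J+1=10
(j₁±m₁, j₂±m₂, J±M) = (1,3,2,4,2,6)
P² = 5184/7
sum k=0..1:
  [0] +1/72 = 1/72
  [1] −1/48 = -1/48
S = -1/144
C² = P²·S² = 1/28 ; C = -0.188982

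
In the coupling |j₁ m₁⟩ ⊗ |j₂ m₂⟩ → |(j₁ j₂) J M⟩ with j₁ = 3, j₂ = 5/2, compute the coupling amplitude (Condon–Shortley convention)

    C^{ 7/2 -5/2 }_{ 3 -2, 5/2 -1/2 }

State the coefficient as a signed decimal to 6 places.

triangle: 2!·4!·3!/10! = 288/3628800
(j±m)!: 1!·5!·2!·3!·1!·6! = 1036800
prefactor² = (2J+1)·Δ·N² = 4608/7
  k=1: −1/(1!·1!·4!·1!·0!·2!) = -1/48
  k=2: +1/(2!·0!·3!·0!·1!·3!) = 1/72
Σ = -1/144  ⇒  CG² = 4608/7·(-1/144)² = 2/63
CG = −√(2/63) = -0.178174

-0.178174  (= −√(2/63))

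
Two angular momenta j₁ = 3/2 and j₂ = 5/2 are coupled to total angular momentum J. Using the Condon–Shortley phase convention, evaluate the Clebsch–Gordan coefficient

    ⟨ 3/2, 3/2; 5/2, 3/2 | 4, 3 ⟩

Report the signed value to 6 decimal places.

√[9·0!3!5!/9! · 3!0!4!1!7!1!] = √(12960)
  +(−1)^0/∏(0,0,0,4,3,1)! = 1/144  (running 1/144)
⟨..|..⟩ = √(12960)·(1/144) = +0.790569

+0.790569  (= +√(5/8))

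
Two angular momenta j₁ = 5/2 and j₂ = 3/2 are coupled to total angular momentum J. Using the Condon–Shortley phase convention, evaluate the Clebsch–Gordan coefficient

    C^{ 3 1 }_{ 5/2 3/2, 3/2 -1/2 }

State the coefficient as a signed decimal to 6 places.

√[7·1!4!2!/8! · 4!1!1!2!4!2!] = √(96/5)
  +(−1)^0/∏(0,1,1,1,3,1)! = 1/6  (running 1/6)
  +(−1)^1/∏(1,0,0,0,4,2)! = -1/48  (running 7/48)
⟨..|..⟩ = √(96/5)·(7/48) = +0.639010

+0.639010  (= +√(49/120))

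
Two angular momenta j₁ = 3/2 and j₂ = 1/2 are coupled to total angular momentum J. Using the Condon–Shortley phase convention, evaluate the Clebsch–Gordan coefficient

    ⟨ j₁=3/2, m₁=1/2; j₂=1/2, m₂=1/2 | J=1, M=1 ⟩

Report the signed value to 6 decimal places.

−√(1/4) ≈ -0.500000

j₁+j₂−J=1  J+j₁−j₂=2  J−j₁+j₂=0  j₁+j₂+J+1=4
(j₁±m₁, j₂±m₂, J±M) = (2,1,1,0,2,0)
P² = 1
sum k=1..1:
  [1] −1/2 = -1/2
S = -1/2
C² = P²·S² = 1/4 ; C = -0.500000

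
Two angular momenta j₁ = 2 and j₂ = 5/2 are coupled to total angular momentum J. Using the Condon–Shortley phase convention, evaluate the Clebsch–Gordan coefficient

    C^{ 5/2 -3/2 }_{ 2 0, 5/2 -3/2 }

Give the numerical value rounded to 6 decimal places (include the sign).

−√(1/70) = -0.119523

j₁+j₂−J=2  J+j₁−j₂=2  J−j₁+j₂=3  j₁+j₂+J+1=8
(j₁±m₁, j₂±m₂, J±M) = (2,2,1,4,1,4)
P² = 288/35
sum k=0..1:
  [0] +1/8 = 1/8
  [1] −1/6 = -1/6
S = -1/24
C² = P²·S² = 1/70 ; C = -0.119523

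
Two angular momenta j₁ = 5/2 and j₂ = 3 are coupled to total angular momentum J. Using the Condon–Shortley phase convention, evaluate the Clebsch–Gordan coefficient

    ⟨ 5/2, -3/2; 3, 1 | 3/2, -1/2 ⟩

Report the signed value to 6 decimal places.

triangle: 4!×1!×2!/8! = 48/40320
(j±m)!: 1!×4!×4!×2!×1!×2! = 2304
prefactor² = (2J+1)×Δ×N² = 384/35
  k=3: −1/(3!×1!×1!×1!×0!×1!) = -1/6
  k=4: +1/(4!×0!×0!×0!×1!×2!) = 1/48
Σ = -7/48  ⇒  CG² = 384/35×(-7/48)² = 7/30
CG = −√(7/30) = -0.483046

-0.483046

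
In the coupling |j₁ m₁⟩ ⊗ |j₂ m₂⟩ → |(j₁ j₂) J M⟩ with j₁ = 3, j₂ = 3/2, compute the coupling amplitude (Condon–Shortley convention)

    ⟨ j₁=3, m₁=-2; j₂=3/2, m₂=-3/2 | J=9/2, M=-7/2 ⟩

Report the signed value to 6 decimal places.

j₁+j₂−J=0  J+j₁−j₂=6  J−j₁+j₂=3  j₁+j₂+J+1=10
(j₁±m₁, j₂±m₂, J±M) = (1,5,0,3,1,8)
P² = 345600
sum k=0..0:
  [0] +1/720 = 1/720
S = 1/720
C² = P²·S² = 2/3 ; C = +0.816497

+√(2/3) ≈ +0.816497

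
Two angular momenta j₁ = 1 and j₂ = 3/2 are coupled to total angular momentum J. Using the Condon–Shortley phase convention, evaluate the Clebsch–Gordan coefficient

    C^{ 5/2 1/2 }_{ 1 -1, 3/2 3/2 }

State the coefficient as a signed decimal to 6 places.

+0.316228  (= +√(1/10))

√[6·0!2!3!/6! · 0!2!3!0!3!2!] = √(72/5)
  +(−1)^0/∏(0,0,2,3,0,0)! = 1/12  (running 1/12)
⟨..|..⟩ = √(72/5)·(1/12) = +0.316228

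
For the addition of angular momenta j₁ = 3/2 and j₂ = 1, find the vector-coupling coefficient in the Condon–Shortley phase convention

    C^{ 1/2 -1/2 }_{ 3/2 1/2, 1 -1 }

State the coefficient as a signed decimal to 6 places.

+0.408248  (= +√(1/6))

j₁+j₂−J=2  J+j₁−j₂=1  J−j₁+j₂=0  j₁+j₂+J+1=4
(j₁±m₁, j₂±m₂, J±M) = (2,1,0,2,0,1)
P² = 2/3
sum k=0..0:
  [0] +1/2 = 1/2
S = 1/2
C² = P²·S² = 1/6 ; C = +0.408248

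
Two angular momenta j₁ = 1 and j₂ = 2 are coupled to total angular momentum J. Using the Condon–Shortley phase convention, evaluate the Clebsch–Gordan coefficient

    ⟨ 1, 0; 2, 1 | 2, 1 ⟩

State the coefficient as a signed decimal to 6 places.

-0.408248

triangle: 1!·1!·3!/6! = 6/720
(j±m)!: 1!·1!·3!·1!·3!·1! = 36
prefactor² = (2J+1)·Δ·N² = 3/2
  k=0: +1/(0!·1!·1!·3!·0!·0!) = 1/6
  k=1: −1/(1!·0!·0!·2!·1!·1!) = -1/2
Σ = -1/3  ⇒  CG² = 3/2·(-1/3)² = 1/6
CG = −√(1/6) = -0.408248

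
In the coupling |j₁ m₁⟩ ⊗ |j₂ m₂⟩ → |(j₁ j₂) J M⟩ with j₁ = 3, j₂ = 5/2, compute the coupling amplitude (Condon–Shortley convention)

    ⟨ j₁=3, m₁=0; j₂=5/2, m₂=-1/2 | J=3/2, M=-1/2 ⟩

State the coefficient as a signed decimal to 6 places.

j₁+j₂−J=4  J+j₁−j₂=2  J−j₁+j₂=1  j₁+j₂+J+1=8
(j₁±m₁, j₂±m₂, J±M) = (3,3,2,3,1,2)
P² = 144/35
sum k=1..2:
  [1] −1/12 = -1/12
  [2] +1/4 = 1/4
S = 1/6
C² = P²·S² = 4/35 ; C = +0.338062

+√(4/35) = +0.338062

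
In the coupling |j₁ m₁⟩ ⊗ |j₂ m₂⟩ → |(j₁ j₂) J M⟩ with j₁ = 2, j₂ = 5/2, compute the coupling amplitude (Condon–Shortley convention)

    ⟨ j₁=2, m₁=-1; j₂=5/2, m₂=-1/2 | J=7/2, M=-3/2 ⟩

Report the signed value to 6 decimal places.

−√(2/21) = -0.308607

√[8·1!3!4!/9! · 1!3!2!3!2!5!] = √(384/7)
  +(−1)^0/∏(0,1,3,2,0,2)! = 1/24  (running 1/24)
  +(−1)^1/∏(1,0,2,1,1,3)! = -1/12  (running -1/24)
⟨..|..⟩ = √(384/7)·(-1/24) = -0.308607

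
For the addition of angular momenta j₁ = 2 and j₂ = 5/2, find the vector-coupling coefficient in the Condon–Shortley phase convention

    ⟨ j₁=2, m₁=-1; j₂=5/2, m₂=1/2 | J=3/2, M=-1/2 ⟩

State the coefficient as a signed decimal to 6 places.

j₁+j₂−J=3  J+j₁−j₂=1  J−j₁+j₂=2  j₁+j₂+J+1=7
(j₁±m₁, j₂±m₂, J±M) = (1,3,3,2,1,2)
P² = 48/35
sum k=2..3:
  [2] +1/2 = 1/2
  [3] −1/12 = -1/12
S = 5/12
C² = P²·S² = 5/21 ; C = +0.487950

+0.487950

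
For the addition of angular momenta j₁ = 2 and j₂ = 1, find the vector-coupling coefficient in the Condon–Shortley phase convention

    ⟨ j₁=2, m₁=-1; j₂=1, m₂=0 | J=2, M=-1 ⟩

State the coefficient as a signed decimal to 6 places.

triangle: 1!*3!*1!/6! = 6/720
(j±m)!: 1!*3!*1!*1!*1!*3! = 36
prefactor² = (2J+1)*Δ*N² = 3/2
  k=0: +1/(0!*1!*3!*1!*0!*0!) = 1/6
  k=1: −1/(1!*0!*2!*0!*1!*1!) = -1/2
Σ = -1/3  ⇒  CG² = 3/2*(-1/3)² = 1/6
CG = −√(1/6) = -0.408248

−√(1/6) = -0.408248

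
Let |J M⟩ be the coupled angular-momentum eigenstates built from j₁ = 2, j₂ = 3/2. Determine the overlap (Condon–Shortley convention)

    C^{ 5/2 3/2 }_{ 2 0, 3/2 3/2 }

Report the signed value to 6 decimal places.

−√(18/35) = -0.717137

√[6·1!3!2!/7! · 2!2!3!0!4!1!] = √(288/35)
  +(−1)^1/∏(1,0,1,2,2,0)! = -1/4  (running -1/4)
⟨..|..⟩ = √(288/35)·(-1/4) = -0.717137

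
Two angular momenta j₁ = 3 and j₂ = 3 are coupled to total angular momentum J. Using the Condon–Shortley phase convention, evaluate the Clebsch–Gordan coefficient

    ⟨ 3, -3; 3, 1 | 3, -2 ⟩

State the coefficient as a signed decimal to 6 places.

-0.577350

j₁+j₂−J=3  J+j₁−j₂=3  J−j₁+j₂=3  j₁+j₂+J+1=10
(j₁±m₁, j₂±m₂, J±M) = (0,6,4,2,1,5)
P² = 1728
sum k=3..3:
  [3] −1/72 = -1/72
S = -1/72
C² = P²·S² = 1/3 ; C = -0.577350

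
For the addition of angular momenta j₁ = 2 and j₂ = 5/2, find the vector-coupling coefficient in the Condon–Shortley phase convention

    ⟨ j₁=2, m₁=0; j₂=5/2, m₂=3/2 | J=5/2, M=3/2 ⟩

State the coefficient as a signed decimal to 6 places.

-0.119523

j₁+j₂−J=2  J+j₁−j₂=2  J−j₁+j₂=3  j₁+j₂+J+1=8
(j₁±m₁, j₂±m₂, J±M) = (2,2,4,1,4,1)
P² = 288/35
sum k=1..2:
  [1] −1/6 = -1/6
  [2] +1/8 = 1/8
S = -1/24
C² = P²·S² = 1/70 ; C = -0.119523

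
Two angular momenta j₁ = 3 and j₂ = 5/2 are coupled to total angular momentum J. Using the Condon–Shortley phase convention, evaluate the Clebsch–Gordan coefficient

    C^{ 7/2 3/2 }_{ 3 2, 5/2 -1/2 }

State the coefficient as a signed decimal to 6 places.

+0.308607

triangle: 2!×4!×3!/10! = 288/3628800
(j±m)!: 5!×1!×2!×3!×5!×2! = 345600
prefactor² = (2J+1)×Δ×N² = 1536/7
  k=0: +1/(0!×2!×1!×2!×3!×1!) = 1/24
  k=1: −1/(1!×1!×0!×1!×4!×2!) = -1/48
Σ = 1/48  ⇒  CG² = 1536/7×1/48² = 2/21
CG = +√(2/21) = +0.308607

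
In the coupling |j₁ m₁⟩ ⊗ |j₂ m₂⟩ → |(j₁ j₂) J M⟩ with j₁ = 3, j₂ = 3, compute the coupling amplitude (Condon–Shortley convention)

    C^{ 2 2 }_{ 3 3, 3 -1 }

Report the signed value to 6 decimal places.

√[5·4!2!2!/9! · 6!0!2!4!4!0!] = √(7680/7)
  +(−1)^0/∏(0,4,0,2,2,0)! = 1/96  (running 1/96)
⟨..|..⟩ = √(7680/7)·(1/96) = +0.345033

+0.345033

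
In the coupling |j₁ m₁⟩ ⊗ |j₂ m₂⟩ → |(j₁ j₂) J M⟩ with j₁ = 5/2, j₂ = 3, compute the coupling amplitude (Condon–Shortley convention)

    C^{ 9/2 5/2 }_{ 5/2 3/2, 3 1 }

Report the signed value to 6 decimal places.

j₁+j₂−J=1  J+j₁−j₂=4  J−j₁+j₂=5  j₁+j₂+J+1=11
(j₁±m₁, j₂±m₂, J±M) = (4,1,4,2,7,2)
P² = 92160/11
sum k=0..1:
  [0] +1/144 = 1/144
  [1] −1/288 = -1/288
S = 1/288
C² = P²·S² = 10/99 ; C = +0.317821

+√(10/99) ≈ +0.317821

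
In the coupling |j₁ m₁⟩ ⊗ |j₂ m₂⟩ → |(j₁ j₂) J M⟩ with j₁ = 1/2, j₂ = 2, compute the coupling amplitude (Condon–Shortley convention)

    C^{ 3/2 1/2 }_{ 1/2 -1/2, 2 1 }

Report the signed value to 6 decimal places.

-0.774597

j₁+j₂−J=1  J+j₁−j₂=0  J−j₁+j₂=3  j₁+j₂+J+1=5
(j₁±m₁, j₂±m₂, J±M) = (0,1,3,1,2,1)
P² = 12/5
sum k=1..1:
  [1] −1/2 = -1/2
S = -1/2
C² = P²·S² = 3/5 ; C = -0.774597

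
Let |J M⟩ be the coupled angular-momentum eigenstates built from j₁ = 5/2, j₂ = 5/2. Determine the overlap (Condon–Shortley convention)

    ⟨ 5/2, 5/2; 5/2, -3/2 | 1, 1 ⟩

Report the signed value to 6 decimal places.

+√(1/7) ≈ +0.377964

triangle: 4!·1!·1!/7! = 24/5040
(j±m)!: 5!·0!·1!·4!·2!·0! = 5760
prefactor² = (2J+1)·Δ·N² = 576/7
  k=0: +1/(0!·4!·0!·1!·1!·0!) = 1/24
Σ = 1/24  ⇒  CG² = 576/7·1/24² = 1/7
CG = +√(1/7) = +0.377964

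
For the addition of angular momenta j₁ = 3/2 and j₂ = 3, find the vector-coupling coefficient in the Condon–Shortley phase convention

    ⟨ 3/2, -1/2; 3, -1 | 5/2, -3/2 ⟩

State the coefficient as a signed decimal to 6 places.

-0.591608

triangle: 2!·1!·4!/8! = 48/40320
(j±m)!: 1!·2!·2!·4!·1!·4! = 2304
prefactor² = (2J+1)·Δ·N² = 576/35
  k=1: −1/(1!·1!·1!·1!·0!·3!) = -1/6
  k=2: +1/(2!·0!·0!·0!·1!·4!) = 1/48
Σ = -7/48  ⇒  CG² = 576/35·(-7/48)² = 7/20
CG = −√(7/20) = -0.591608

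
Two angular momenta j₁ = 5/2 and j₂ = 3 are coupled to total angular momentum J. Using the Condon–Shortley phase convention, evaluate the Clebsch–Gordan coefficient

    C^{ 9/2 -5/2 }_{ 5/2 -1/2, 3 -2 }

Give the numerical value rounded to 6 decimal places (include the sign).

+0.497468  (= +√(49/198))

√[10·1!4!5!/11! · 2!3!1!5!2!7!] = √(115200/11)
  +(−1)^0/∏(0,1,3,1,1,4)! = 1/144  (running 1/144)
  +(−1)^1/∏(1,0,2,0,2,5)! = -1/480  (running 7/1440)
⟨..|..⟩ = √(115200/11)·(7/1440) = +0.497468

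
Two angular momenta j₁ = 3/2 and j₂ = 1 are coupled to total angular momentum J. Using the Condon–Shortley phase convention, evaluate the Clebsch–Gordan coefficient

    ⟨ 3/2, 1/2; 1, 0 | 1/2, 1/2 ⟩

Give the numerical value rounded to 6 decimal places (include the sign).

−√(1/3) = -0.577350

j₁+j₂−J=2  J+j₁−j₂=1  J−j₁+j₂=0  j₁+j₂+J+1=4
(j₁±m₁, j₂±m₂, J±M) = (2,1,1,1,1,0)
P² = 1/3
sum k=1..1:
  [1] −1/1 = -1
S = -1
C² = P²·S² = 1/3 ; C = -0.577350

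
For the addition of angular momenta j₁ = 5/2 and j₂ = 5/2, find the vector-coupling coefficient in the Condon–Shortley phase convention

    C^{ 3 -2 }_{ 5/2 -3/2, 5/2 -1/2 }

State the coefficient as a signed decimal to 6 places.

triangle: 2!×3!×3!/9! = 72/362880
(j±m)!: 1!×4!×2!×3!×1!×5! = 34560
prefactor² = (2J+1)×Δ×N² = 48
  k=1: −1/(1!×1!×3!×1!×0!×2!) = -1/12
  k=2: +1/(2!×0!×2!×0!×1!×3!) = 1/24
Σ = -1/24  ⇒  CG² = 48×(-1/24)² = 1/12
CG = −√(1/12) = -0.288675

−√(1/12) ≈ -0.288675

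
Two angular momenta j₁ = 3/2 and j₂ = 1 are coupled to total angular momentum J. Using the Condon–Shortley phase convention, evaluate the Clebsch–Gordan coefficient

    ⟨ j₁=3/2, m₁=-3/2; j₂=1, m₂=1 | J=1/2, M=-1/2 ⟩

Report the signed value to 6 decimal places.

+√(1/2) = +0.707107

j₁+j₂−J=2  J+j₁−j₂=1  J−j₁+j₂=0  j₁+j₂+J+1=4
(j₁±m₁, j₂±m₂, J±M) = (0,3,2,0,0,1)
P² = 2
sum k=2..2:
  [2] +1/2 = 1/2
S = 1/2
C² = P²·S² = 1/2 ; C = +0.707107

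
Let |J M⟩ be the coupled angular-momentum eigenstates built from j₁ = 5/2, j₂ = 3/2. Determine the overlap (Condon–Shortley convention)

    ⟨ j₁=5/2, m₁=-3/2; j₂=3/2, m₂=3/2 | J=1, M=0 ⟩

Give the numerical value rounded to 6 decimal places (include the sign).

j₁+j₂−J=3  J+j₁−j₂=2  J−j₁+j₂=0  j₁+j₂+J+1=6
(j₁±m₁, j₂±m₂, J±M) = (1,4,3,0,1,1)
P² = 36/5
sum k=3..3:
  [3] −1/6 = -1/6
S = -1/6
C² = P²·S² = 1/5 ; C = -0.447214

-0.447214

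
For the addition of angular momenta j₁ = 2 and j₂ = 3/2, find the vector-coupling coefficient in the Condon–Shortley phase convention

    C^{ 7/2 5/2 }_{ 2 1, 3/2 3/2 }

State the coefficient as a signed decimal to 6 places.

triangle: 0!×4!×3!/8! = 144/40320
(j±m)!: 3!×1!×3!×0!×6!×1! = 25920
prefactor² = (2J+1)×Δ×N² = 5184/7
  k=0: +1/(0!×0!×1!×3!×3!×0!) = 1/36
Σ = 1/36  ⇒  CG² = 5184/7×1/36² = 4/7
CG = +√(4/7) = +0.755929

+√(4/7) ≈ +0.755929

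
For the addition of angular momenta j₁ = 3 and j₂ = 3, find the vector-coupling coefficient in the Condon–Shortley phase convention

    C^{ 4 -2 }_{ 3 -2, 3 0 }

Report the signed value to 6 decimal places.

+√(3/154) ≈ +0.139573

j₁+j₂−J=2  J+j₁−j₂=4  J−j₁+j₂=4  j₁+j₂+J+1=11
(j₁±m₁, j₂±m₂, J±M) = (1,5,3,3,2,6)
P² = 124416/77
sum k=1..2:
  [1] −1/96 = -1/96
  [2] +1/72 = 1/72
S = 1/288
C² = P²·S² = 3/154 ; C = +0.139573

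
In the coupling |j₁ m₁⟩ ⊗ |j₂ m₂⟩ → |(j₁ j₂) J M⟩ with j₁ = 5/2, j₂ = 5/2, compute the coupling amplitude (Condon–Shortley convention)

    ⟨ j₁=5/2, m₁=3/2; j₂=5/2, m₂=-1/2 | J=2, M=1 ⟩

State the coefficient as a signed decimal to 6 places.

-0.377964

triangle: 3!*2!*2!/8! = 24/40320
(j±m)!: 4!*1!*2!*3!*3!*1! = 1728
prefactor² = (2J+1)*Δ*N² = 36/7
  k=0: +1/(0!*3!*1!*2!*1!*0!) = 1/12
  k=1: −1/(1!*2!*0!*1!*2!*1!) = -1/4
Σ = -1/6  ⇒  CG² = 36/7*(-1/6)² = 1/7
CG = −√(1/7) = -0.377964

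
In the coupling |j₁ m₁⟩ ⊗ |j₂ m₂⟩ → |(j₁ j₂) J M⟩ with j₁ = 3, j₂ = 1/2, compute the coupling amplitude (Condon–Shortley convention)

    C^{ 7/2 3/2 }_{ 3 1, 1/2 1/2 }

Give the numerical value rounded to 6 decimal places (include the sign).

j₁+j₂−J=0  J+j₁−j₂=6  J−j₁+j₂=1  j₁+j₂+J+1=8
(j₁±m₁, j₂±m₂, J±M) = (4,2,1,0,5,2)
P² = 11520/7
sum k=0..0:
  [0] +1/48 = 1/48
S = 1/48
C² = P²·S² = 5/7 ; C = +0.845154

+0.845154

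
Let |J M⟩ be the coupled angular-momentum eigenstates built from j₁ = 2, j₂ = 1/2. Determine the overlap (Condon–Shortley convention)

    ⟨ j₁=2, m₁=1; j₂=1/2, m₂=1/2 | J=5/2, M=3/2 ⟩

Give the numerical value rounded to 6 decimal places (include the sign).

j₁+j₂−J=0  J+j₁−j₂=4  J−j₁+j₂=1  j₁+j₂+J+1=6
(j₁±m₁, j₂±m₂, J±M) = (3,1,1,0,4,1)
P² = 144/5
sum k=0..0:
  [0] +1/6 = 1/6
S = 1/6
C² = P²·S² = 4/5 ; C = +0.894427

+√(4/5) ≈ +0.894427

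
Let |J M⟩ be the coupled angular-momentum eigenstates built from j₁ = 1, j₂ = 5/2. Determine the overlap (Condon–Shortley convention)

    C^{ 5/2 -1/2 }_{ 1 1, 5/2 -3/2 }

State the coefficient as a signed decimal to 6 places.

triangle: 1!·1!·4!/7! = 24/5040
(j±m)!: 2!·0!·1!·4!·2!·3! = 576
prefactor² = (2J+1)·Δ·N² = 576/35
  k=0: +1/(0!·1!·0!·1!·1!·3!) = 1/6
Σ = 1/6  ⇒  CG² = 576/35·1/6² = 16/35
CG = +√(16/35) = +0.676123

+0.676123  (= +√(16/35))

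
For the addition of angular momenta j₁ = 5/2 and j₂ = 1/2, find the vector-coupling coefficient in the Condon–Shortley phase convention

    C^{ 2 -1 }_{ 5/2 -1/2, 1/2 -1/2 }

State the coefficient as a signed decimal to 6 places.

triangle: 1!*4!*0!/6! = 24/720
(j±m)!: 2!*3!*0!*1!*1!*3! = 72
prefactor² = (2J+1)*Δ*N² = 12
  k=0: +1/(0!*1!*3!*0!*1!*0!) = 1/6
Σ = 1/6  ⇒  CG² = 12*1/6² = 1/3
CG = +√(1/3) = +0.577350

+√(1/3) ≈ +0.577350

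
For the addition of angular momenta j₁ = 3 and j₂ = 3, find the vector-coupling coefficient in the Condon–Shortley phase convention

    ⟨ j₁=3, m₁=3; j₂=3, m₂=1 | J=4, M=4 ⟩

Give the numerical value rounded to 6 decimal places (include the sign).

j₁+j₂−J=2  J+j₁−j₂=4  J−j₁+j₂=4  j₁+j₂+J+1=11
(j₁±m₁, j₂±m₂, J±M) = (6,0,4,2,8,0)
P² = 3981312/11
sum k=0..0:
  [0] +1/1152 = 1/1152
S = 1/1152
C² = P²·S² = 3/11 ; C = +0.522233

+0.522233  (= +√(3/11))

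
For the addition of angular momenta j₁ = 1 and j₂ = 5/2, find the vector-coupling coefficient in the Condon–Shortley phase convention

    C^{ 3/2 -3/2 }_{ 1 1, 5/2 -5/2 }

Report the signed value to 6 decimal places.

+√(2/3) = +0.816497

triangle: 2!·0!·3!/6! = 12/720
(j±m)!: 2!·0!·0!·5!·0!·3! = 1440
prefactor² = (2J+1)·Δ·N² = 96
  k=0: +1/(0!·2!·0!·0!·0!·3!) = 1/12
Σ = 1/12  ⇒  CG² = 96·1/12² = 2/3
CG = +√(2/3) = +0.816497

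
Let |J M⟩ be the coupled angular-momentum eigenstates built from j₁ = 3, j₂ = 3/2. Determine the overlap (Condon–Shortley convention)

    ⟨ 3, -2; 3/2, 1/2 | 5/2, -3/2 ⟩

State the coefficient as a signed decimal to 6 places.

√[6·2!4!1!/8! · 1!5!2!1!1!4!] = √(288/7)
  +(−1)^1/∏(1,1,4,1,0,0)! = -1/24  (running -1/24)
  +(−1)^2/∏(2,0,3,0,1,1)! = 1/12  (running 1/24)
⟨..|..⟩ = √(288/7)·(1/24) = +0.267261

+√(1/14) = +0.267261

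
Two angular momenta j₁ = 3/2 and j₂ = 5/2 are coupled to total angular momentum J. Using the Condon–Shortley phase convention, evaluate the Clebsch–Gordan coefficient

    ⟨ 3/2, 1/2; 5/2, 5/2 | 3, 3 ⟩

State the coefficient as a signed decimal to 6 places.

j₁+j₂−J=1  J+j₁−j₂=2  J−j₁+j₂=4  j₁+j₂+J+1=8
(j₁±m₁, j₂±m₂, J±M) = (2,1,5,0,6,0)
P² = 1440
sum k=1..1:
  [1] −1/48 = -1/48
S = -1/48
C² = P²·S² = 5/8 ; C = -0.790569

−√(5/8) = -0.790569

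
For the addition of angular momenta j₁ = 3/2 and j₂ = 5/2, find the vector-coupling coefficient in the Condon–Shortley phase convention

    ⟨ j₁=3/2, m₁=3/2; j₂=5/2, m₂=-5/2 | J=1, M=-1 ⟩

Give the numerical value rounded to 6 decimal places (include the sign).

+√(1/2) ≈ +0.707107

√[3·3!0!2!/6! · 3!0!0!5!0!2!] = √(72)
  +(−1)^0/∏(0,3,0,0,0,2)! = 1/12  (running 1/12)
⟨..|..⟩ = √(72)·(1/12) = +0.707107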